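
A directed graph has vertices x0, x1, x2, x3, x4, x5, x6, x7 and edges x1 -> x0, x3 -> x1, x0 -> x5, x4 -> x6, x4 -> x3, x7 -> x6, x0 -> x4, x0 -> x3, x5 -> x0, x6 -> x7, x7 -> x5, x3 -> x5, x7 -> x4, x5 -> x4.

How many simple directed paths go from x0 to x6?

3

x0→x3→x5→x4→x6
x0→x4→x6
x0→x5→x4→x6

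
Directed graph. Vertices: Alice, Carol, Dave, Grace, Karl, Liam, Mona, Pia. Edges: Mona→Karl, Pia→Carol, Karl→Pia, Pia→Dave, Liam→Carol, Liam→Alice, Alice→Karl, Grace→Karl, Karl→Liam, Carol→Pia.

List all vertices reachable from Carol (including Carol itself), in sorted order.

Carol, Dave, Pia

Start at Carol.
Its neighbours: Pia.
Then their neighbours: Dave.
Nothing further is reachable.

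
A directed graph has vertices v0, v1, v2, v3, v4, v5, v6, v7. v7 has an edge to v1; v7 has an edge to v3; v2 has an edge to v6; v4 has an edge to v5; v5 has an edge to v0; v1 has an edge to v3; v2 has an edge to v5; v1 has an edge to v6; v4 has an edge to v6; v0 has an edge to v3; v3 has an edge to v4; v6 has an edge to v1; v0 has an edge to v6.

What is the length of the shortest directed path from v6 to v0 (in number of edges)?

5

Distance 0: v6.
Distance 1: v1.
Distance 2: v3.
Distance 3: v4.
Distance 4: v5.
Distance 5: v0 — contains v0.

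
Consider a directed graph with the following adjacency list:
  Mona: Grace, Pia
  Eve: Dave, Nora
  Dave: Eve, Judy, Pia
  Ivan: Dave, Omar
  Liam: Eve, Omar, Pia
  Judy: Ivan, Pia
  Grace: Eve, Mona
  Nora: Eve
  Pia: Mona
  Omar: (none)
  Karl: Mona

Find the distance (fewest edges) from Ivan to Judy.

Distance 0: Ivan.
Distance 1: Dave, Omar.
Distance 2: Eve, Judy, Pia — contains Judy.

2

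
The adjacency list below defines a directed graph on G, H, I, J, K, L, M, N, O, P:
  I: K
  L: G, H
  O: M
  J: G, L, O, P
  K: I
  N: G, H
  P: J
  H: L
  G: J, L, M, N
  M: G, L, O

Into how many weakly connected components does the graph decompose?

2

From G: component {G, H, J, L, M, N, O, P}.
From I: component {I, K}.
That's 2 components.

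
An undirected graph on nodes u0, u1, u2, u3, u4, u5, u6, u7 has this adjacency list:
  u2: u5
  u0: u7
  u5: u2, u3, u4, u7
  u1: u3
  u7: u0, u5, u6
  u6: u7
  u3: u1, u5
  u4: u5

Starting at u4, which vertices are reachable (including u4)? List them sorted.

u0, u1, u2, u3, u4, u5, u6, u7

Start at u4.
Its neighbours: u5.
Then their neighbours: u2, u3, u7.
Then next layer: u0, u1, u6.
Every vertex is now reached.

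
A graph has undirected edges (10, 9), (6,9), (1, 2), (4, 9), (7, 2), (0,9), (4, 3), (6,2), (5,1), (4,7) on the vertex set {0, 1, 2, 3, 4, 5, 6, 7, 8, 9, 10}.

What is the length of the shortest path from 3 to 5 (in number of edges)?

5

Distance 0: 3.
Distance 1: 4.
Distance 2: 7, 9.
Distance 3: 0, 2, 6, 10.
Distance 4: 1.
Distance 5: 5 — contains 5.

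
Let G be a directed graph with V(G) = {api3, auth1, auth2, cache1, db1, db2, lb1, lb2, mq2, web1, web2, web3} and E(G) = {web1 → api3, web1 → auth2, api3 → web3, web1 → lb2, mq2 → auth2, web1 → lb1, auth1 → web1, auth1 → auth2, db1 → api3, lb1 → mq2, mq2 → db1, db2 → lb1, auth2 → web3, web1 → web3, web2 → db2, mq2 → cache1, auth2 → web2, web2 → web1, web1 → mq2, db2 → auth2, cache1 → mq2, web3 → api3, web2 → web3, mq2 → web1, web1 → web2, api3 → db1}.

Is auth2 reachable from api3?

Explore from api3.
Distance 1: reach db1, web3.
The search from api3 is exhausted; no directed path reaches auth2.

No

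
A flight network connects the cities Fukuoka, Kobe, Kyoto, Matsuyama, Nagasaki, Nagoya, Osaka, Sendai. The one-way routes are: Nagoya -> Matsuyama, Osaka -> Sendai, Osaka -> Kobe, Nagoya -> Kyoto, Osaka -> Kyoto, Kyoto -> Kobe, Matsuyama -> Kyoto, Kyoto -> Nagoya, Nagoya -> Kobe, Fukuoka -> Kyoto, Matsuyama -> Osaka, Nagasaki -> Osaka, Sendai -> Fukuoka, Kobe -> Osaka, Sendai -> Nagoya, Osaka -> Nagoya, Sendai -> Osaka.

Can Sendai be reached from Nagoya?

Explore from Nagoya.
Distance 1: reach Kobe, Kyoto, Matsuyama.
Distance 2: reach Osaka.
Distance 3: reach Sendai.
Found Sendai.

Yes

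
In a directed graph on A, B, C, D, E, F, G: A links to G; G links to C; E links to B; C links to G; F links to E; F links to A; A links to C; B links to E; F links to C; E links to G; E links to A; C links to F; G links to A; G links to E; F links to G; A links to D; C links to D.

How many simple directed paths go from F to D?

F→A→C→D
F→A→D
F→A→G→C→D
F→C→D
F→C→G→A→D
F→C→G→E→A→D
F→E→A→C→D
F→E→A→D
... and 9 more.

17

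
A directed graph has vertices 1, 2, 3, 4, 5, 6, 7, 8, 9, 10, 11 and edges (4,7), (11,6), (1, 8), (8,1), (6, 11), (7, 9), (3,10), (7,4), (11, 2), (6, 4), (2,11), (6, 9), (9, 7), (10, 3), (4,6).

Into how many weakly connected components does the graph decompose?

4

From 1: component {1, 8}.
From 2: component {2, 4, 6, 7, 9, 11}.
From 3: component {3, 10}.
From 5: component {5}.
That's 4 components.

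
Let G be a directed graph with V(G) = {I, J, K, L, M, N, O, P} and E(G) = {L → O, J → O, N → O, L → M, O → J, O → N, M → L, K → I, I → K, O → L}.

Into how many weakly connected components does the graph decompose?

From I: component {I, K}.
From J: component {J, L, M, N, O}.
From P: component {P}.
That's 3 components.

3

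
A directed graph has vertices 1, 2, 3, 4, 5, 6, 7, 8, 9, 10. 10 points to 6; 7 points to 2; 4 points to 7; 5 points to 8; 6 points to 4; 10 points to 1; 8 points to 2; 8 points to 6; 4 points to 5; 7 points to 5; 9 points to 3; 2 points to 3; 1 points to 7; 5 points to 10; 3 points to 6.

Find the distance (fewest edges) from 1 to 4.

Distance 0: 1.
Distance 1: 7.
Distance 2: 2, 5.
Distance 3: 3, 8, 10.
Distance 4: 6.
Distance 5: 4 — contains 4.

5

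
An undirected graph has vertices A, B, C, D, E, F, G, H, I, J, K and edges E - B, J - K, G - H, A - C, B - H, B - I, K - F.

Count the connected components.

4

From A: component {A, C}.
From B: component {B, E, G, H, I}.
From D: component {D}.
From F: component {F, J, K}.
That's 4 components.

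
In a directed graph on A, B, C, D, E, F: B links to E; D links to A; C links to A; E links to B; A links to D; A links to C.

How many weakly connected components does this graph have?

3

From A: component {A, C, D}.
From B: component {B, E}.
From F: component {F}.
That's 3 components.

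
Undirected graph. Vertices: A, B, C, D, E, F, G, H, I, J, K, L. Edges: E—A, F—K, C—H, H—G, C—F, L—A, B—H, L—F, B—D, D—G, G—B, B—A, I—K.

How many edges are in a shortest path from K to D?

5

Distance 0: K.
Distance 1: F, I.
Distance 2: C, L.
Distance 3: A, H.
Distance 4: B, E, G.
Distance 5: D — contains D.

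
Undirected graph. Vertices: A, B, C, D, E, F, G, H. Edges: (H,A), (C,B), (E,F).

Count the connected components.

From A: component {A, H}.
From B: component {B, C}.
From D: component {D}.
From E: component {E, F}.
From G: component {G}.
That's 5 components.

5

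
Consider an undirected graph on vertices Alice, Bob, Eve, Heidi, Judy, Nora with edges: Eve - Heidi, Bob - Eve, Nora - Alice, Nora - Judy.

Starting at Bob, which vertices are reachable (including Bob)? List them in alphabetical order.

Start at Bob.
Its neighbours: Eve.
Then their neighbours: Heidi.
Nothing further is reachable.

Bob, Eve, Heidi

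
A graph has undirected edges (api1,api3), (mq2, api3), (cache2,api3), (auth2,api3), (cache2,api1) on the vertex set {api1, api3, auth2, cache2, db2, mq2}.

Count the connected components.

2

From api1: component {api1, api3, auth2, cache2, mq2}.
From db2: component {db2}.
That's 2 components.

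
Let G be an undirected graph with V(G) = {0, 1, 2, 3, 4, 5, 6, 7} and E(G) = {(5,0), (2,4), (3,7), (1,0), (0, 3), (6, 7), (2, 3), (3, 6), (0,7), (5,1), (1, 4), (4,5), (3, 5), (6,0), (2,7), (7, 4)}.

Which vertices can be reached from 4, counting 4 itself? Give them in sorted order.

Start at 4.
Its neighbours: 1, 2, 5, 7.
Then their neighbours: 0, 3, 6.
Every vertex is now reached.

0, 1, 2, 3, 4, 5, 6, 7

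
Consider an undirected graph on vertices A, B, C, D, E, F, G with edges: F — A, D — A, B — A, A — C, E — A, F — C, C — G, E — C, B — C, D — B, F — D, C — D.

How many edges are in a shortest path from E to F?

2

Distance 0: E.
Distance 1: A, C.
Distance 2: B, D, F, G — contains F.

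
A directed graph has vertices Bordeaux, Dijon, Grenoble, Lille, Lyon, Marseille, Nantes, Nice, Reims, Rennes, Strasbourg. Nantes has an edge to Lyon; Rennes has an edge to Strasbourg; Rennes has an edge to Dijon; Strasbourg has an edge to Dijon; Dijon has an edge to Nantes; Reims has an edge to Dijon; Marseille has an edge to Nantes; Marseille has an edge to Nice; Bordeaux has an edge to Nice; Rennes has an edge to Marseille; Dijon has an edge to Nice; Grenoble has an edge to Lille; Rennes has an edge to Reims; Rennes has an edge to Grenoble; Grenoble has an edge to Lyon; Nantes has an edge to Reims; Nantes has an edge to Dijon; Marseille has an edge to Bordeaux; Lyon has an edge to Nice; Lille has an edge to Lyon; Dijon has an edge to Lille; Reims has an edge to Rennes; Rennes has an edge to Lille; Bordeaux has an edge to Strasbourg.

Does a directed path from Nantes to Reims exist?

Yes

Explore from Nantes.
Distance 1: reach Dijon, Lyon, Reims.
Found Reims.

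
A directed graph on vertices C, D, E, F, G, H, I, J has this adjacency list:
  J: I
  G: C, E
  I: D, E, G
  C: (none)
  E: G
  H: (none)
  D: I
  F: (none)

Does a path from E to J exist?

Explore from E.
Distance 1: reach G.
Distance 2: reach C.
The search from E is exhausted; no directed path reaches J.

No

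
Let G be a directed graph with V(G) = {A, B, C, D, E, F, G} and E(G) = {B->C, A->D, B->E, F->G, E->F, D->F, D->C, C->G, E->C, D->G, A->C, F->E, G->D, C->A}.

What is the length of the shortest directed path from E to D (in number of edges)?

Distance 0: E.
Distance 1: C, F.
Distance 2: A, G.
Distance 3: D — contains D.

3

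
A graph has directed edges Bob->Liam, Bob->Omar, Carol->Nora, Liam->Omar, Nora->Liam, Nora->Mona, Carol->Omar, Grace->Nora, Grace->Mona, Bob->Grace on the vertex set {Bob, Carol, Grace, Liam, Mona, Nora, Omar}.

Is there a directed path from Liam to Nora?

Explore from Liam.
Distance 1: reach Omar.
The search from Liam is exhausted; no directed path reaches Nora.

No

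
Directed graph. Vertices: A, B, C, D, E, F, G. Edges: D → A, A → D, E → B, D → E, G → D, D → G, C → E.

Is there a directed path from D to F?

No

Explore from D.
Distance 1: reach A, E, G.
Distance 2: reach B.
The search from D is exhausted; no directed path reaches F.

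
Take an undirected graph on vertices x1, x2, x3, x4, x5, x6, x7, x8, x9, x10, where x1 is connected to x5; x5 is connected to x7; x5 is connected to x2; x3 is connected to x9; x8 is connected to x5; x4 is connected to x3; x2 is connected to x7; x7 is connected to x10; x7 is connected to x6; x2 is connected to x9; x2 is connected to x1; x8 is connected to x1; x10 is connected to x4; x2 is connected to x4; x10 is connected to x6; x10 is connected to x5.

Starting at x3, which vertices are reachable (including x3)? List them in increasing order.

x1, x2, x3, x4, x5, x6, x7, x8, x9, x10

Start at x3.
Its neighbours: x4, x9.
Then their neighbours: x2, x10.
Then next layer: x1, x5, x6, x7.
Then next layer: x8.
Every vertex is now reached.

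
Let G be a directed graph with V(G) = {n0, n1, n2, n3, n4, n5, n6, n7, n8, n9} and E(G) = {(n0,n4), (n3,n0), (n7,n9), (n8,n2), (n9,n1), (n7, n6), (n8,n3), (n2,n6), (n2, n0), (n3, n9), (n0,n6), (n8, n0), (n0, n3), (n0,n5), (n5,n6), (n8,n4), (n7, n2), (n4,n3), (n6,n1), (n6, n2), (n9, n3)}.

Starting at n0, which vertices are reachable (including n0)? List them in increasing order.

Start at n0.
Its neighbours: n3, n4, n5, n6.
Then their neighbours: n1, n2, n9.
Nothing further is reachable.

n0, n1, n2, n3, n4, n5, n6, n9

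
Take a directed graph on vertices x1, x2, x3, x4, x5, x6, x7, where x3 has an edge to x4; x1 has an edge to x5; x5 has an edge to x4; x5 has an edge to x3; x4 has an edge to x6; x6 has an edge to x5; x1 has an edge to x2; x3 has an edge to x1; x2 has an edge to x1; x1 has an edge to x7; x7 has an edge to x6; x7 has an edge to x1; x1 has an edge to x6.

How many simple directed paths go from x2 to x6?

x2→x1→x5→x3→x4→x6
x2→x1→x5→x4→x6
x2→x1→x6
x2→x1→x7→x6

4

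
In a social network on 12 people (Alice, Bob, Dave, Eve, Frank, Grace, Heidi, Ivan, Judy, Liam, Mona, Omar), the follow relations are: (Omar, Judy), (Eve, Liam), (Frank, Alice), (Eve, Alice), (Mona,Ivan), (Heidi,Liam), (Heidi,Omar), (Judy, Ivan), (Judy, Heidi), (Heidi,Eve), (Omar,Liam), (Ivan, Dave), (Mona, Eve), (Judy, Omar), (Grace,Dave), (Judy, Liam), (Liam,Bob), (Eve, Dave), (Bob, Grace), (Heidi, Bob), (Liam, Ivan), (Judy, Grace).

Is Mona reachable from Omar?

No

Explore from Omar.
Distance 1: reach Judy, Liam.
Distance 2: reach Bob, Grace, Heidi, Ivan.
Distance 3: reach Dave, Eve.
Distance 4: reach Alice.
The search from Omar is exhausted; no directed path reaches Mona.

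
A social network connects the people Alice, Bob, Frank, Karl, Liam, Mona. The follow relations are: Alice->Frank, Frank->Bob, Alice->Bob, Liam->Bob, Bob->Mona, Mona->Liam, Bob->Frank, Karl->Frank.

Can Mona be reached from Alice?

Yes

Explore from Alice.
Distance 1: reach Bob, Frank.
Distance 2: reach Mona.
Found Mona.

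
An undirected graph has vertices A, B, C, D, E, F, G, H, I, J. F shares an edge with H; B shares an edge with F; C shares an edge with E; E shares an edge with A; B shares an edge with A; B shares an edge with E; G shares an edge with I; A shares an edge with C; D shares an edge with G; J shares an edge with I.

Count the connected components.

From A: component {A, B, C, E, F, H}.
From D: component {D, G, I, J}.
That's 2 components.

2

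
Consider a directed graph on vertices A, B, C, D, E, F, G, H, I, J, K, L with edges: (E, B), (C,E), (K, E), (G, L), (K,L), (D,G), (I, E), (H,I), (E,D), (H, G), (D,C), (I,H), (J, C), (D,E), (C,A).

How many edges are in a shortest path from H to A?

Distance 0: H.
Distance 1: G, I.
Distance 2: E, L.
Distance 3: B, D.
Distance 4: C.
Distance 5: A — contains A.

5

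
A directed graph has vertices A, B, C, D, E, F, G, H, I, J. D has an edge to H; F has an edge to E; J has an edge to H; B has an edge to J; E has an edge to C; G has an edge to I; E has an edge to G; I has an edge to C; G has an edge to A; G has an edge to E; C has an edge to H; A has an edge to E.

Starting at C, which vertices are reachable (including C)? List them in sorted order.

Start at C.
Its neighbours: H.
Nothing further is reachable.

C, H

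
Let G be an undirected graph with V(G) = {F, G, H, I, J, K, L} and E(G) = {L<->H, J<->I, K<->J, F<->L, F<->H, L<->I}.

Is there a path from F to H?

Explore from F.
Distance 1: reach H, L.
Found H.

Yes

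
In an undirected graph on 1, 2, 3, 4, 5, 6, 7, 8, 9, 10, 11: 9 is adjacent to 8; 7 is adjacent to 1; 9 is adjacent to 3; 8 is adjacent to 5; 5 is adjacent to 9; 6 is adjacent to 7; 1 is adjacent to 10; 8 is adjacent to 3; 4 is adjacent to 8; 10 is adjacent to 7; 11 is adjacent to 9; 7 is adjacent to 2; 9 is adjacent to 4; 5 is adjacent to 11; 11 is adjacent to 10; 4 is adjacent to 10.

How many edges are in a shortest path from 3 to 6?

Distance 0: 3.
Distance 1: 8, 9.
Distance 2: 4, 5, 11.
Distance 3: 10.
Distance 4: 1, 7.
Distance 5: 2, 6 — contains 6.

5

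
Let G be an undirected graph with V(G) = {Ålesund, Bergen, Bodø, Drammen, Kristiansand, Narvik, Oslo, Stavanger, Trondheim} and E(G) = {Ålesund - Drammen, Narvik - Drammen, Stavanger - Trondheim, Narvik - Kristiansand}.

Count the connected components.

From Ålesund: component {Ålesund, Drammen, Kristiansand, Narvik}.
From Bergen: component {Bergen}.
From Bodø: component {Bodø}.
From Oslo: component {Oslo}.
From Stavanger: component {Stavanger, Trondheim}.
That's 5 components.

5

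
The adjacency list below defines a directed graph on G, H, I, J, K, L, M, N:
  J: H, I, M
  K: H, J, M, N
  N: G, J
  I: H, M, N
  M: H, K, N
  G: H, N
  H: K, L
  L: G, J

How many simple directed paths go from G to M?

11

G→H→K→J→I→M
G→H→K→J→M
G→H→K→M
G→H→K→N→J→I→M
G→H→K→N→J→M
G→H→L→J→I→M
G→H→L→J→M
G→N→J→H→K→M
G→N→J→I→H→K→M
G→N→J→I→M
G→N→J→M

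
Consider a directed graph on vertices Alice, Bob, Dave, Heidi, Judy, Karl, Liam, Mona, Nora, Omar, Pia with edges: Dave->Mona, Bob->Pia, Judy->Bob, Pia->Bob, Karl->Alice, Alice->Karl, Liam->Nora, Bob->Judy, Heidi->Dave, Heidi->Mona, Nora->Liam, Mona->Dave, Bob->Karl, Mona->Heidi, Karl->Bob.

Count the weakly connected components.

From Alice: component {Alice, Bob, Judy, Karl, Pia}.
From Dave: component {Dave, Heidi, Mona}.
From Liam: component {Liam, Nora}.
From Omar: component {Omar}.
That's 4 components.

4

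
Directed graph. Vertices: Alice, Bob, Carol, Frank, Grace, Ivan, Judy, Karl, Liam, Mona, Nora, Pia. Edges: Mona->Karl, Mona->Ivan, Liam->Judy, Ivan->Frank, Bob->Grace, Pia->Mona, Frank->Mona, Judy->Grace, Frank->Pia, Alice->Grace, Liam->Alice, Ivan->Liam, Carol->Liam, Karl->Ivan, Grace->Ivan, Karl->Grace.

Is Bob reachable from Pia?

No

Explore from Pia.
Distance 1: reach Mona.
Distance 2: reach Ivan, Karl.
Distance 3: reach Frank, Grace, Liam.
Distance 4: reach Alice, Judy.
The search from Pia is exhausted; no directed path reaches Bob.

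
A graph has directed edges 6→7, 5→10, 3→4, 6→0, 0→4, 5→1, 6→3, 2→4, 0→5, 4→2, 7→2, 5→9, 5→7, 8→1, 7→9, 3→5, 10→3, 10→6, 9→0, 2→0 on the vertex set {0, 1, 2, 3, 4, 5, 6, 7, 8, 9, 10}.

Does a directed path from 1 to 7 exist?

No

1 has no outgoing edges, so nothing is reachable from it.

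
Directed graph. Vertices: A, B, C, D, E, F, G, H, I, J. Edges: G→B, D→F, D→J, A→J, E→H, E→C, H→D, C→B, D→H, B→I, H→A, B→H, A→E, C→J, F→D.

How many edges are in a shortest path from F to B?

Distance 0: F.
Distance 1: D.
Distance 2: H, J.
Distance 3: A.
Distance 4: E.
Distance 5: C.
Distance 6: B — contains B.

6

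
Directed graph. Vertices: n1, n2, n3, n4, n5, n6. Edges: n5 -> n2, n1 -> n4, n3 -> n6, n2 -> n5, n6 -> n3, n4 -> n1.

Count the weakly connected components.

From n1: component {n1, n4}.
From n2: component {n2, n5}.
From n3: component {n3, n6}.
That's 3 components.

3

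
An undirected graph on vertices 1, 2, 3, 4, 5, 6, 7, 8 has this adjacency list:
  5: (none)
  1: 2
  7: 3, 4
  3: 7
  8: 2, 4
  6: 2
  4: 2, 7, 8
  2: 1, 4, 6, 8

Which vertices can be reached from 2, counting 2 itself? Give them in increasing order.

Start at 2.
Its neighbours: 1, 4, 6, 8.
Then their neighbours: 7.
Then next layer: 3.
Nothing further is reachable.

1, 2, 3, 4, 6, 7, 8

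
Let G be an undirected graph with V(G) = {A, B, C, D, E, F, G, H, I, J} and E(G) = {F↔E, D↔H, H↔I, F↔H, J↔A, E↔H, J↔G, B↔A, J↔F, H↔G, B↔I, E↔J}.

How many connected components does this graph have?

2

From A: component {A, B, D, E, F, G, H, I, J}.
From C: component {C}.
That's 2 components.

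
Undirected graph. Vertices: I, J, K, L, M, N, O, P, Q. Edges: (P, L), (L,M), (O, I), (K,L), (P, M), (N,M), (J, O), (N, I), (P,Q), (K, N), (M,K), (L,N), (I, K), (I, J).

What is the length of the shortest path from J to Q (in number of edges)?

5

Distance 0: J.
Distance 1: I, O.
Distance 2: K, N.
Distance 3: L, M.
Distance 4: P.
Distance 5: Q — contains Q.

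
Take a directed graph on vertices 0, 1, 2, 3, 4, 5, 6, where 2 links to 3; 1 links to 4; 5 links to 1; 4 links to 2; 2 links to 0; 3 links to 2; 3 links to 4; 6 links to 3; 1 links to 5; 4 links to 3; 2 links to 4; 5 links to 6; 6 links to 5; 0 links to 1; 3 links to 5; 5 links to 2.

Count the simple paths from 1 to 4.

5

1→4
1→5→2→3→4
1→5→2→4
1→5→6→3→2→4
1→5→6→3→4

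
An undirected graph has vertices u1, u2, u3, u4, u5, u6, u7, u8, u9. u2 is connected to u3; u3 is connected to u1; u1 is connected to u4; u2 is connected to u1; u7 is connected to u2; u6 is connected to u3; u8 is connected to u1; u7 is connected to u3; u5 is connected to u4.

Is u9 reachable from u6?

No

Explore from u6.
Distance 1: reach u3.
Distance 2: reach u1, u2, u7.
Distance 3: reach u4, u8.
Distance 4: reach u5.
The search is exhausted without reaching u9; it lies in a different component.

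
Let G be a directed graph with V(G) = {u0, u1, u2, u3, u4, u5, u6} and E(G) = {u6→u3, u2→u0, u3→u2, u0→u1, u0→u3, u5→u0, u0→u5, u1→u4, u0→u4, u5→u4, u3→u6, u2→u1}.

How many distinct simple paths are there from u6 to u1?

u6→u3→u2→u0→u1
u6→u3→u2→u1

2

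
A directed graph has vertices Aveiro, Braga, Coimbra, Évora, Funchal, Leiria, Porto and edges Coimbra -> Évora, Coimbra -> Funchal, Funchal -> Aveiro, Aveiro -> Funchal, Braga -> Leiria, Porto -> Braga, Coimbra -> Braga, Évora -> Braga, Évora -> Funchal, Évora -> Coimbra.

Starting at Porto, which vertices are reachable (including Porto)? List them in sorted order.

Braga, Leiria, Porto

Start at Porto.
Its neighbours: Braga.
Then their neighbours: Leiria.
Nothing further is reachable.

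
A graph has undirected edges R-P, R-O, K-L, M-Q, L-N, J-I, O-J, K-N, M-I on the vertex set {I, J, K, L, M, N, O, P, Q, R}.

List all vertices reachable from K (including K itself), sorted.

Start at K.
Its neighbours: L, N.
Nothing further is reachable.

K, L, N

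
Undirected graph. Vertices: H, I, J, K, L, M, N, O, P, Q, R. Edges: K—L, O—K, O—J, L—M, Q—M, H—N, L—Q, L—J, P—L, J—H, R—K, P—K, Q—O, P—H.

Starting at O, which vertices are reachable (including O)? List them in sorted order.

Start at O.
Its neighbours: J, K, Q.
Then their neighbours: H, L, M, P, R.
Then next layer: N.
Nothing further is reachable.

H, J, K, L, M, N, O, P, Q, R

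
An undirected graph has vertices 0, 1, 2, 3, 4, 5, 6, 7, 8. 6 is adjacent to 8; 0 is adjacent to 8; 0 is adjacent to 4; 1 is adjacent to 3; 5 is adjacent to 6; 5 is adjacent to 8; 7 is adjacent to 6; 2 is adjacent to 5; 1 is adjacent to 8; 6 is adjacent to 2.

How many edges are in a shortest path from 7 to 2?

2

Distance 0: 7.
Distance 1: 6.
Distance 2: 2, 5, 8 — contains 2.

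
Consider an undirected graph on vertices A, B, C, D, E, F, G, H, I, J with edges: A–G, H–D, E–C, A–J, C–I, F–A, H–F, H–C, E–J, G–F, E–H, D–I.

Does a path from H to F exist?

Yes

Explore from H.
Distance 1: reach C, D, E, F.
Found F.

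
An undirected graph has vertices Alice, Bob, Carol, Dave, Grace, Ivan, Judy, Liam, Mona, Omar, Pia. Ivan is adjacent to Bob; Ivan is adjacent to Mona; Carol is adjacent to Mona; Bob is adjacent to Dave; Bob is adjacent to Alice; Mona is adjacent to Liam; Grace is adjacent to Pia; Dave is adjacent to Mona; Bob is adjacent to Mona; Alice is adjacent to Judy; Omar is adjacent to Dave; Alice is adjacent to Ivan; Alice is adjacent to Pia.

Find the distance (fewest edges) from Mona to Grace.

4

Distance 0: Mona.
Distance 1: Bob, Carol, Dave, Ivan, Liam.
Distance 2: Alice, Omar.
Distance 3: Judy, Pia.
Distance 4: Grace — contains Grace.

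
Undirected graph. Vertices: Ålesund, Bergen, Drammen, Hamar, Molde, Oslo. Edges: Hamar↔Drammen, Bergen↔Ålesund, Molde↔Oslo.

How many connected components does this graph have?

From Ålesund: component {Ålesund, Bergen}.
From Drammen: component {Drammen, Hamar}.
From Molde: component {Molde, Oslo}.
That's 3 components.

3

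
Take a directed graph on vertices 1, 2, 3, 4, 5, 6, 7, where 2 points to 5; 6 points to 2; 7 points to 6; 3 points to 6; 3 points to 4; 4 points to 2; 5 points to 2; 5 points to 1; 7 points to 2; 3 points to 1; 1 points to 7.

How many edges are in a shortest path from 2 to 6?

4

Distance 0: 2.
Distance 1: 5.
Distance 2: 1.
Distance 3: 7.
Distance 4: 6 — contains 6.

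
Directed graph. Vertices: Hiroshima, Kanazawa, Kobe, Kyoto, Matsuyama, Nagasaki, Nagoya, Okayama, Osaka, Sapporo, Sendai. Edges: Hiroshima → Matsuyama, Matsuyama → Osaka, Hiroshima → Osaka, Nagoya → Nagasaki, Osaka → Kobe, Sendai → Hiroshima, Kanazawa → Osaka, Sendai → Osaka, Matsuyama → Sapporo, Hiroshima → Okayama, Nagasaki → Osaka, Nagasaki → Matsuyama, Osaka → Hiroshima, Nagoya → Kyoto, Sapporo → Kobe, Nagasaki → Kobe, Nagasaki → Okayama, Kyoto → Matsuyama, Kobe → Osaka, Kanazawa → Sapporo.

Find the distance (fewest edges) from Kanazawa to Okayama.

Distance 0: Kanazawa.
Distance 1: Osaka, Sapporo.
Distance 2: Hiroshima, Kobe.
Distance 3: Matsuyama, Okayama — contains Okayama.

3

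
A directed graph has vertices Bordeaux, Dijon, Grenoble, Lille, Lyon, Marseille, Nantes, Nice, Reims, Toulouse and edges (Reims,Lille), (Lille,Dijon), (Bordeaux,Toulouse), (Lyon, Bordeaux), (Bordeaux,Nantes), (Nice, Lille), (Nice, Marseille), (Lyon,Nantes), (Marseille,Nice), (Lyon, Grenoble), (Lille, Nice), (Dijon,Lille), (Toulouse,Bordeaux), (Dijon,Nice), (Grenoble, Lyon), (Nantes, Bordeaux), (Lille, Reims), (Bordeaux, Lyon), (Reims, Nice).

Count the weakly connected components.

2

From Bordeaux: component {Bordeaux, Grenoble, Lyon, Nantes, Toulouse}.
From Dijon: component {Dijon, Lille, Marseille, Nice, Reims}.
That's 2 components.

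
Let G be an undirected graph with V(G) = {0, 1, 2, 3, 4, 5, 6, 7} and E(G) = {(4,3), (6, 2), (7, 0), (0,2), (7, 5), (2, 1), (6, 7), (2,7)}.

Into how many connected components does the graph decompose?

2

From 0: component {0, 1, 2, 5, 6, 7}.
From 3: component {3, 4}.
That's 2 components.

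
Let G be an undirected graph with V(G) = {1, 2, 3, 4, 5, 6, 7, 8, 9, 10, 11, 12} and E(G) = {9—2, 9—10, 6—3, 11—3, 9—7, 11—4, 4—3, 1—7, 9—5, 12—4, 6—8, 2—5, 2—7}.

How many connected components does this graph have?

2

From 1: component {1, 2, 5, 7, 9, 10}.
From 3: component {3, 4, 6, 8, 11, 12}.
That's 2 components.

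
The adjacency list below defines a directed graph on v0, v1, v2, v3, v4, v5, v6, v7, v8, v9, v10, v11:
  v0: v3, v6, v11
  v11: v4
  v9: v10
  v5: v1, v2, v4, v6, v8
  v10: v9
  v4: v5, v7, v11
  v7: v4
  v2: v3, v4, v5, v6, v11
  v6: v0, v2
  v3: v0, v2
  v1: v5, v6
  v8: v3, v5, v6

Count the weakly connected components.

From v0: component {v0, v1, v2, v3, v4, v5, v6, v7, v8, v11}.
From v9: component {v9, v10}.
That's 2 components.

2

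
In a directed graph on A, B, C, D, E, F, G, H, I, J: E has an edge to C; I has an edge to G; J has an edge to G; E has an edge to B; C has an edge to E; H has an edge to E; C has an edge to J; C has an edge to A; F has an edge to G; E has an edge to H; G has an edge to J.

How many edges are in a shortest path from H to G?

Distance 0: H.
Distance 1: E.
Distance 2: B, C.
Distance 3: A, J.
Distance 4: G — contains G.

4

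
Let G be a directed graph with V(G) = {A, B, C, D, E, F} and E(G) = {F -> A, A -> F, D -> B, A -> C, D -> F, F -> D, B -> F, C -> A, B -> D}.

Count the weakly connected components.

From A: component {A, B, C, D, F}.
From E: component {E}.
That's 2 components.

2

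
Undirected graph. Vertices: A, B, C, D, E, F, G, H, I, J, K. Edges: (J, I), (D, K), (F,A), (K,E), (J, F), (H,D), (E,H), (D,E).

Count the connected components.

From A: component {A, F, I, J}.
From B: component {B}.
From C: component {C}.
From D: component {D, E, H, K}.
From G: component {G}.
That's 5 components.

5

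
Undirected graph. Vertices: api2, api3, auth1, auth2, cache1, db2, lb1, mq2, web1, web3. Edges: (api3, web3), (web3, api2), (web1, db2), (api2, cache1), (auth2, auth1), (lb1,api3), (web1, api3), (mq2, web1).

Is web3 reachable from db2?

Explore from db2.
Distance 1: reach web1.
Distance 2: reach api3, mq2.
Distance 3: reach lb1, web3.
Found web3.

Yes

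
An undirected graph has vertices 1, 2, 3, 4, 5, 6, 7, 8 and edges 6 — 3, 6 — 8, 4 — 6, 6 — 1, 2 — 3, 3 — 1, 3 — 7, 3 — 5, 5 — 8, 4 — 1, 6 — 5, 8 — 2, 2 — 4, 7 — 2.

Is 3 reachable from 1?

Yes

Explore from 1.
Distance 1: reach 3, 4, 6.
Found 3.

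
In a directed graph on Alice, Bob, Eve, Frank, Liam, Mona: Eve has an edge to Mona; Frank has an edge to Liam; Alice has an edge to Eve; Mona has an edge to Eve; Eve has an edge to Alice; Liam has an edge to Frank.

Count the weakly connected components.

3

From Alice: component {Alice, Eve, Mona}.
From Bob: component {Bob}.
From Frank: component {Frank, Liam}.
That's 3 components.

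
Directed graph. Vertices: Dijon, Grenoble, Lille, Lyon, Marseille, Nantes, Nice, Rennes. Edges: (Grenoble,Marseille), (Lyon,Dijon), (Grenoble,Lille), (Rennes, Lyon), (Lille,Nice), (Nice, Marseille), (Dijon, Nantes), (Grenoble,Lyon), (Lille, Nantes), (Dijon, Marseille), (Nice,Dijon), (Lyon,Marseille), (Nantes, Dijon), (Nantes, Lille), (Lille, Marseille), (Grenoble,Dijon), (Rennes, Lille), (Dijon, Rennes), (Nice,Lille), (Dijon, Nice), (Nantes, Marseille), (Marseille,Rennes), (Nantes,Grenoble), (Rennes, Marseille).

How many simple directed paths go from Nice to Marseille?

25

Nice→Dijon→Marseille
Nice→Dijon→Nantes→Grenoble→Lille→Marseille
Nice→Dijon→Nantes→Grenoble→Lyon→Marseille
Nice→Dijon→Nantes→Grenoble→Marseille
Nice→Dijon→Nantes→Lille→Marseille
Nice→Dijon→Nantes→Marseille
Nice→Dijon→Rennes→Lille→Marseille
Nice→Dijon→Rennes→Lille→Nantes→Grenoble→Lyon→Marseille
... and 17 more.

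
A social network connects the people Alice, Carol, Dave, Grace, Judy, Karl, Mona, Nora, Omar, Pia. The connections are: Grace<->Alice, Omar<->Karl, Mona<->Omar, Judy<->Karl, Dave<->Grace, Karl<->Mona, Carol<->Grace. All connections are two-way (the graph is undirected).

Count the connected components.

From Alice: component {Alice, Carol, Dave, Grace}.
From Judy: component {Judy, Karl, Mona, Omar}.
From Nora: component {Nora}.
From Pia: component {Pia}.
That's 4 components.

4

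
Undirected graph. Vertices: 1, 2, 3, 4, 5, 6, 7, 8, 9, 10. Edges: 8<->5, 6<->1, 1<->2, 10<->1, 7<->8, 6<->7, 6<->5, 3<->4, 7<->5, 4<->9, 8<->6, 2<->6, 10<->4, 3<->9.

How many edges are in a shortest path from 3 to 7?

Distance 0: 3.
Distance 1: 4, 9.
Distance 2: 10.
Distance 3: 1.
Distance 4: 2, 6.
Distance 5: 5, 7, 8 — contains 7.

5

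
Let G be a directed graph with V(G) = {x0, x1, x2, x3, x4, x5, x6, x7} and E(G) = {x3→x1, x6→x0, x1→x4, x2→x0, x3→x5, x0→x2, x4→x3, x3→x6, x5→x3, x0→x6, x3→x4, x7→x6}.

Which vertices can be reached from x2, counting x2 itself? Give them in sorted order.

Start at x2.
Its neighbours: x0.
Then their neighbours: x6.
Nothing further is reachable.

x0, x2, x6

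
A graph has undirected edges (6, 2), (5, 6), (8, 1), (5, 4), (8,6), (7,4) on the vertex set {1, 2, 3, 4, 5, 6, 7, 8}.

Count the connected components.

From 1: component {1, 2, 4, 5, 6, 7, 8}.
From 3: component {3}.
That's 2 components.

2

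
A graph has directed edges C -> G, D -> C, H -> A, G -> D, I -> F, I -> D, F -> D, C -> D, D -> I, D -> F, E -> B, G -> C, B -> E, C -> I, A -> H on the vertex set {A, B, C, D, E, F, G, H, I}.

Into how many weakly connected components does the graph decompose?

From A: component {A, H}.
From B: component {B, E}.
From C: component {C, D, F, G, I}.
That's 3 components.

3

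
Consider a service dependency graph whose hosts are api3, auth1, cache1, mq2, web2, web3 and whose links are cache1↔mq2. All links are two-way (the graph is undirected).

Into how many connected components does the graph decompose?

5

From api3: component {api3}.
From auth1: component {auth1}.
From cache1: component {cache1, mq2}.
From web2: component {web2}.
From web3: component {web3}.
That's 5 components.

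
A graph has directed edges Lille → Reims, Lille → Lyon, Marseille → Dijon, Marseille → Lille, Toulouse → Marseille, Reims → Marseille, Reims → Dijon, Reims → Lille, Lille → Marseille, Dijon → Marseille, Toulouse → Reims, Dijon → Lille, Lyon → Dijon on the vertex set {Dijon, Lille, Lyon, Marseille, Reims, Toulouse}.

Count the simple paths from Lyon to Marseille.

Lyon→Dijon→Lille→Marseille
Lyon→Dijon→Lille→Reims→Marseille
Lyon→Dijon→Marseille

3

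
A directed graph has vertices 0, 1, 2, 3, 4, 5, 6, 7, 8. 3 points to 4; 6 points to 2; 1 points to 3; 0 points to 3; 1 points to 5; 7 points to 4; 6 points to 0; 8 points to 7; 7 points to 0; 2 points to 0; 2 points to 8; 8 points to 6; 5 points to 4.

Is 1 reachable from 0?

Explore from 0.
Distance 1: reach 3.
Distance 2: reach 4.
The search from 0 is exhausted; no directed path reaches 1.

No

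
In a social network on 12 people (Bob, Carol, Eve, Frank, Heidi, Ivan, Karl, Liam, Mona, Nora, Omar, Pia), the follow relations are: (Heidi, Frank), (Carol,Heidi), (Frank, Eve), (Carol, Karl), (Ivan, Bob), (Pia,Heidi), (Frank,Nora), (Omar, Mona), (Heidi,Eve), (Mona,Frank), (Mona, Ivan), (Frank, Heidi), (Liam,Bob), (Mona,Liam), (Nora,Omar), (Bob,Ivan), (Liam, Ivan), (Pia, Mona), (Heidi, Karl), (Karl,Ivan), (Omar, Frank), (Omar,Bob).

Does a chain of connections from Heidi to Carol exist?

Explore from Heidi.
Distance 1: reach Eve, Frank, Karl.
Distance 2: reach Ivan, Nora.
Distance 3: reach Bob, Omar.
Distance 4: reach Mona.
Distance 5: reach Liam.
The search from Heidi is exhausted; no directed path reaches Carol.

No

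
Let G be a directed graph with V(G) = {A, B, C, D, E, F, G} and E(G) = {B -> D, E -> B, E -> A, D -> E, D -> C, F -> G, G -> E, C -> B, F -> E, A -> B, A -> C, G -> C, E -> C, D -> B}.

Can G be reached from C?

No

Explore from C.
Distance 1: reach B.
Distance 2: reach D.
Distance 3: reach E.
Distance 4: reach A.
The search from C is exhausted; no directed path reaches G.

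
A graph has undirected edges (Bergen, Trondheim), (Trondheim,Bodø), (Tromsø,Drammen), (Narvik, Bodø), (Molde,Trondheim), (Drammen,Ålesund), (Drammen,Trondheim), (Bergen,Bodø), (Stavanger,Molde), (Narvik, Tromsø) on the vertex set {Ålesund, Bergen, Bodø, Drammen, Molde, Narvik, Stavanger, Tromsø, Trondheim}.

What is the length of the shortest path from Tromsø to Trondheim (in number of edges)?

2

Distance 0: Tromsø.
Distance 1: Drammen, Narvik.
Distance 2: Ålesund, Bodø, Trondheim — contains Trondheim.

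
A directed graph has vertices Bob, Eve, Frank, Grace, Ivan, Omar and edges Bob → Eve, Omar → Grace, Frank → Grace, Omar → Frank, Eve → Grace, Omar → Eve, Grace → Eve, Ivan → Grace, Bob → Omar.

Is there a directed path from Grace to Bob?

No

Explore from Grace.
Distance 1: reach Eve.
The search from Grace is exhausted; no directed path reaches Bob.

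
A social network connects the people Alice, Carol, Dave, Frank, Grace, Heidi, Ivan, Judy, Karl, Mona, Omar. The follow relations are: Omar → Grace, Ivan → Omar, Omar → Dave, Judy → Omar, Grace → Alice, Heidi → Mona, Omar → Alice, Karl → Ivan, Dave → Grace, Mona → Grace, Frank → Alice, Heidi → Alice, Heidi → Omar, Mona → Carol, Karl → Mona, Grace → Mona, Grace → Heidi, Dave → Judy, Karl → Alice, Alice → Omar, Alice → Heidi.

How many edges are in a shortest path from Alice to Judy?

3

Distance 0: Alice.
Distance 1: Heidi, Omar.
Distance 2: Dave, Grace, Mona.
Distance 3: Carol, Judy — contains Judy.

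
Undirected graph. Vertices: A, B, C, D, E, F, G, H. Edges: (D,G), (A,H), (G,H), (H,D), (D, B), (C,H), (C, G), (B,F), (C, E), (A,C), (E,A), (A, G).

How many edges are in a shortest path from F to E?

Distance 0: F.
Distance 1: B.
Distance 2: D.
Distance 3: G, H.
Distance 4: A, C.
Distance 5: E — contains E.

5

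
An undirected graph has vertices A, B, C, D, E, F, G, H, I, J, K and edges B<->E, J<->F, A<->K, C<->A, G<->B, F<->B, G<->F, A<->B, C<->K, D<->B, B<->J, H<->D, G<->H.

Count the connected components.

2

From A: component {A, B, C, D, E, F, G, H, J, K}.
From I: component {I}.
That's 2 components.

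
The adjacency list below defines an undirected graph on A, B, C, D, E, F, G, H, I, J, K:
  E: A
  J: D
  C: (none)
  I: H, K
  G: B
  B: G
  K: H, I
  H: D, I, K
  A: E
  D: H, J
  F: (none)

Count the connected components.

From A: component {A, E}.
From B: component {B, G}.
From C: component {C}.
From D: component {D, H, I, J, K}.
From F: component {F}.
That's 5 components.

5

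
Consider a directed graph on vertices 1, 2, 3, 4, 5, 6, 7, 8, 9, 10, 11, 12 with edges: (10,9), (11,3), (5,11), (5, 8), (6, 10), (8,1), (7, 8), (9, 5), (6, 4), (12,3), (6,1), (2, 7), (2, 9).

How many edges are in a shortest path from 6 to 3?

5

Distance 0: 6.
Distance 1: 1, 4, 10.
Distance 2: 9.
Distance 3: 5.
Distance 4: 8, 11.
Distance 5: 3 — contains 3.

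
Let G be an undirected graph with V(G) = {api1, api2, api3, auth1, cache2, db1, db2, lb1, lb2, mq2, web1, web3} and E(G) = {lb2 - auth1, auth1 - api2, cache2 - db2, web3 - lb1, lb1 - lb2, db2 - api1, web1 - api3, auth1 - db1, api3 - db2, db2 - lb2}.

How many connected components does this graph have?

2

From api1: component {api1, api2, api3, auth1, cache2, db1, db2, lb1, lb2, web1, web3}.
From mq2: component {mq2}.
That's 2 components.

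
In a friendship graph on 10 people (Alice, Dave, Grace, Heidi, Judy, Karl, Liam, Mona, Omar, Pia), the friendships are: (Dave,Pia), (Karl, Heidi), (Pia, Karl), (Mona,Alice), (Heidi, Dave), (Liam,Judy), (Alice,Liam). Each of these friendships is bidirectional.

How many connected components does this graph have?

4

From Alice: component {Alice, Judy, Liam, Mona}.
From Dave: component {Dave, Heidi, Karl, Pia}.
From Grace: component {Grace}.
From Omar: component {Omar}.
That's 4 components.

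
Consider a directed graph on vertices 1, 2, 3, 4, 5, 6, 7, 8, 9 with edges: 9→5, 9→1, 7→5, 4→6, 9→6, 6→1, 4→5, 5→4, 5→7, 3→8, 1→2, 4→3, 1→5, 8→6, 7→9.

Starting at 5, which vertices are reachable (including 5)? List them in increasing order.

Start at 5.
Its neighbours: 4, 7.
Then their neighbours: 3, 6, 9.
Then next layer: 1, 8.
Then next layer: 2.
Every vertex is now reached.

1, 2, 3, 4, 5, 6, 7, 8, 9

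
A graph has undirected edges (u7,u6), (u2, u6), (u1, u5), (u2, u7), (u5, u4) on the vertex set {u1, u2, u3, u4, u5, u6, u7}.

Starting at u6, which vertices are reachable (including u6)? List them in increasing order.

Start at u6.
Its neighbours: u2, u7.
Nothing further is reachable.

u2, u6, u7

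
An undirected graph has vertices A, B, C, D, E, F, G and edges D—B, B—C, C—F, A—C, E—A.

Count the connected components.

From A: component {A, B, C, D, E, F}.
From G: component {G}.
That's 2 components.

2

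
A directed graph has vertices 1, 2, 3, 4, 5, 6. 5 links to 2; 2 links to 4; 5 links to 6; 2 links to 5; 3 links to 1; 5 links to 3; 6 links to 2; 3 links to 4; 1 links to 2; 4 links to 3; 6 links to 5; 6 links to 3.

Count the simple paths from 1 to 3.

3

1→2→4→3
1→2→5→3
1→2→5→6→3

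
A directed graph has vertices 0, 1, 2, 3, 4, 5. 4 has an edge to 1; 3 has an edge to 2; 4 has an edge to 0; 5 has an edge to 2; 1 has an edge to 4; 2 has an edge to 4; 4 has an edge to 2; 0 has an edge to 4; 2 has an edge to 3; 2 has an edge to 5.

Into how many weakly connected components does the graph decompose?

From 0: component {0, 1, 2, 3, 4, 5}.
That's 1 component.

1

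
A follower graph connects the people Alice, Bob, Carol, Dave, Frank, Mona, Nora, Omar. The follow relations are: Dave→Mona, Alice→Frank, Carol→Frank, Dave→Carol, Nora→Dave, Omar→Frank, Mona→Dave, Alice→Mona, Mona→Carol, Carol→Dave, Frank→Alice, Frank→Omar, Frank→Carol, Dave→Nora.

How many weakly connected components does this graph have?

From Alice: component {Alice, Carol, Dave, Frank, Mona, Nora, Omar}.
From Bob: component {Bob}.
That's 2 components.

2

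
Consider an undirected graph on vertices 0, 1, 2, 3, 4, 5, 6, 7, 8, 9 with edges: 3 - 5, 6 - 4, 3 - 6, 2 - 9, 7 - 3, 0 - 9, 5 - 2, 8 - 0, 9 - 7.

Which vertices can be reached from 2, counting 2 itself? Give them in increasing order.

0, 2, 3, 4, 5, 6, 7, 8, 9

Start at 2.
Its neighbours: 5, 9.
Then their neighbours: 0, 3, 7.
Then next layer: 6, 8.
Then next layer: 4.
Nothing further is reachable.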